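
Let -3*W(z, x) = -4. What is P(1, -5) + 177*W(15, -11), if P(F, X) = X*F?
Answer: 231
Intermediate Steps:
P(F, X) = F*X
W(z, x) = 4/3 (W(z, x) = -⅓*(-4) = 4/3)
P(1, -5) + 177*W(15, -11) = 1*(-5) + 177*(4/3) = -5 + 236 = 231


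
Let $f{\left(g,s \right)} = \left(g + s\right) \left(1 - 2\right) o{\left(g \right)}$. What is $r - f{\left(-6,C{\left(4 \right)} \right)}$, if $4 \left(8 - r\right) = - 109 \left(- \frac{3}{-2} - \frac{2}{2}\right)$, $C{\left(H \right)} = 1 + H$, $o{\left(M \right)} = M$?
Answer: $\frac{221}{8} \approx 27.625$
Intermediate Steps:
$r = \frac{173}{8}$ ($r = 8 - \frac{\left(-109\right) \left(- \frac{3}{-2} - \frac{2}{2}\right)}{4} = 8 - \frac{\left(-109\right) \left(\left(-3\right) \left(- \frac{1}{2}\right) - 1\right)}{4} = 8 - \frac{\left(-109\right) \left(\frac{3}{2} - 1\right)}{4} = 8 - \frac{\left(-109\right) \frac{1}{2}}{4} = 8 - - \frac{109}{8} = 8 + \frac{109}{8} = \frac{173}{8} \approx 21.625$)
$f{\left(g,s \right)} = - g \left(g + s\right)$ ($f{\left(g,s \right)} = \left(g + s\right) \left(1 - 2\right) g = \left(g + s\right) \left(- g\right) = - g \left(g + s\right)$)
$r - f{\left(-6,C{\left(4 \right)} \right)} = \frac{173}{8} - \left(-1\right) \left(-6\right) \left(-6 + \left(1 + 4\right)\right) = \frac{173}{8} - \left(-1\right) \left(-6\right) \left(-6 + 5\right) = \frac{173}{8} - \left(-1\right) \left(-6\right) \left(-1\right) = \frac{173}{8} - -6 = \frac{173}{8} + 6 = \frac{221}{8}$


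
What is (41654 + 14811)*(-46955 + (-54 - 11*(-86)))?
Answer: -2600947295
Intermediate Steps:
(41654 + 14811)*(-46955 + (-54 - 11*(-86))) = 56465*(-46955 + (-54 + 946)) = 56465*(-46955 + 892) = 56465*(-46063) = -2600947295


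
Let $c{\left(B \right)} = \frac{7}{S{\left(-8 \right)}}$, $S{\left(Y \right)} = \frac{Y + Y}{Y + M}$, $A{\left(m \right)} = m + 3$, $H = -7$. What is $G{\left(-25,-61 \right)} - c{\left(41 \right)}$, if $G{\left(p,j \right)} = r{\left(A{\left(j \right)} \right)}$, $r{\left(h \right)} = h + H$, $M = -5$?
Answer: $- \frac{1131}{16} \approx -70.688$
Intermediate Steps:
$A{\left(m \right)} = 3 + m$
$r{\left(h \right)} = -7 + h$ ($r{\left(h \right)} = h - 7 = -7 + h$)
$G{\left(p,j \right)} = -4 + j$ ($G{\left(p,j \right)} = -7 + \left(3 + j\right) = -4 + j$)
$S{\left(Y \right)} = \frac{2 Y}{-5 + Y}$ ($S{\left(Y \right)} = \frac{Y + Y}{Y - 5} = \frac{2 Y}{-5 + Y}$)
$c{\left(B \right)} = \frac{91}{16}$ ($c{\left(B \right)} = \frac{7}{2 \left(-8\right) \frac{1}{-5 - 8}} = \frac{7}{2 \left(-8\right) \frac{1}{-13}} = \frac{7}{2 \left(-8\right) \left(- \frac{1}{13}\right)} = \frac{7}{\frac{16}{13}} = 7 \cdot \frac{13}{16} = \frac{91}{16}$)
$G{\left(-25,-61 \right)} - c{\left(41 \right)} = \left(-4 - 61\right) - \frac{91}{16} = -65 - \frac{91}{16} = - \frac{1131}{16}$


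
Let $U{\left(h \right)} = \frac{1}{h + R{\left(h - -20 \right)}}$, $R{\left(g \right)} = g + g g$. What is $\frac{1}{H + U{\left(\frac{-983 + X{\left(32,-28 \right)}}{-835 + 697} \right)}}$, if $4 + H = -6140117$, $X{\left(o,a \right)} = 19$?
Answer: $- \frac{3628780}{22281148277619} \approx -1.6286 \cdot 10^{-7}$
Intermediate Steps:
$H = -6140121$ ($H = -4 - 6140117 = -6140121$)
$R{\left(g \right)} = g + g^{2}$
$U{\left(h \right)} = \frac{1}{h + \left(20 + h\right) \left(21 + h\right)}$ ($U{\left(h \right)} = \frac{1}{h + \left(h - -20\right) \left(1 + \left(h - -20\right)\right)} = \frac{1}{h + \left(h + 20\right) \left(1 + \left(h + 20\right)\right)} = \frac{1}{h + \left(20 + h\right) \left(1 + \left(20 + h\right)\right)} = \frac{1}{h + \left(20 + h\right) \left(21 + h\right)}$)
$\frac{1}{H + U{\left(\frac{-983 + X{\left(32,-28 \right)}}{-835 + 697} \right)}} = \frac{1}{-6140121 + \frac{1}{\frac{-983 + 19}{-835 + 697} + \left(20 + \frac{-983 + 19}{-835 + 697}\right) \left(21 + \frac{-983 + 19}{-835 + 697}\right)}} = \frac{1}{-6140121 + \frac{1}{- \frac{964}{-138} + \left(20 - \frac{964}{-138}\right) \left(21 - \frac{964}{-138}\right)}} = \frac{1}{-6140121 + \frac{1}{\left(-964\right) \left(- \frac{1}{138}\right) + \left(20 - - \frac{482}{69}\right) \left(21 - - \frac{482}{69}\right)}} = \frac{1}{-6140121 + \frac{1}{\frac{482}{69} + \left(20 + \frac{482}{69}\right) \left(21 + \frac{482}{69}\right)}} = \frac{1}{-6140121 + \frac{1}{\frac{482}{69} + \frac{1862}{69} \cdot \frac{1931}{69}}} = \frac{1}{-6140121 + \frac{1}{\frac{482}{69} + \frac{3595522}{4761}}} = \frac{1}{-6140121 + \frac{1}{\frac{3628780}{4761}}} = \frac{1}{-6140121 + \frac{4761}{3628780}} = \frac{1}{- \frac{22281148277619}{3628780}} = - \frac{3628780}{22281148277619}$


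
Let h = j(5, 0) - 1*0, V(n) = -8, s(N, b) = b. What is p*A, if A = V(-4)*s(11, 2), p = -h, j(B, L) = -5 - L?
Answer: -80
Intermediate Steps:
h = -5 (h = (-5 - 1*0) - 1*0 = (-5 + 0) + 0 = -5 + 0 = -5)
p = 5 (p = -1*(-5) = 5)
A = -16 (A = -8*2 = -16)
p*A = 5*(-16) = -80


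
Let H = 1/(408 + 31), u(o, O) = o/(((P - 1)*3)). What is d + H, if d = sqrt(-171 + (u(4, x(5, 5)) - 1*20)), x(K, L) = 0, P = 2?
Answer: 1/439 + I*sqrt(1707)/3 ≈ 0.0022779 + 13.772*I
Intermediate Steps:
u(o, O) = o/3 (u(o, O) = o/(((2 - 1)*3)) = o/((1*3)) = o/3)
d = I*sqrt(1707)/3 (d = sqrt(-171 + ((1/3)*4 - 1*20)) = sqrt(-171 + (4/3 - 20)) = sqrt(-171 - 56/3) = sqrt(-569/3) = I*sqrt(1707)/3 ≈ 13.772*I)
H = 1/439 ≈ 0.0022779
d + H = I*sqrt(1707)/3 + 1/439 = 1/439 + I*sqrt(1707)/3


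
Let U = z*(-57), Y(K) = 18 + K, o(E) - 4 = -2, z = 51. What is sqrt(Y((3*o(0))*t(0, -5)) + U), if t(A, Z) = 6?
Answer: 3*I*sqrt(317) ≈ 53.413*I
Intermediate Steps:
o(E) = 2 (o(E) = 4 - 2 = 2)
U = -2907 (U = 51*(-57) = -2907)
sqrt(Y((3*o(0))*t(0, -5)) + U) = sqrt((18 + (3*2)*6) - 2907) = sqrt((18 + 6*6) - 2907) = sqrt((18 + 36) - 2907) = sqrt(54 - 2907) = sqrt(-2853) = 3*I*sqrt(317)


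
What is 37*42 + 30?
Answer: 1584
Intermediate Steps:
37*42 + 30 = 1554 + 30 = 1584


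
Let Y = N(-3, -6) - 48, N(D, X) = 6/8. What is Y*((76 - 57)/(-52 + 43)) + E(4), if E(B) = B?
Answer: 415/4 ≈ 103.75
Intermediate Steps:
N(D, X) = ¾ (N(D, X) = 6*(⅛) = ¾)
Y = -189/4 (Y = ¾ - 48 = -189/4 ≈ -47.250)
Y*((76 - 57)/(-52 + 43)) + E(4) = -189*(76 - 57)/(4*(-52 + 43)) + 4 = -3591/(4*(-9)) + 4 = -3591*(-1)/(4*9) + 4 = -189/4*(-19/9) + 4 = 399/4 + 4 = 415/4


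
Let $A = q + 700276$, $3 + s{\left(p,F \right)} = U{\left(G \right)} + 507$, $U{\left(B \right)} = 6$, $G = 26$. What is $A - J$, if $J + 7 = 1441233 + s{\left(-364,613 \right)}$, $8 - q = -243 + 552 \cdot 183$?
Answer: $-842225$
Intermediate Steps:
$q = -100765$ ($q = 8 - \left(-243 + 552 \cdot 183\right) = 8 - \left(-243 + 101016\right) = 8 - 100773 = -100765$)
$s{\left(p,F \right)} = 510$ ($s{\left(p,F \right)} = -3 + \left(6 + 507\right) = -3 + 513 = 510$)
$A = 599511$ ($A = -100765 + 700276 = 599511$)
$J = 1441736$ ($J = -7 + \left(1441233 + 510\right) = -7 + 1441743 = 1441736$)
$A - J = 599511 - 1441736 = -842225$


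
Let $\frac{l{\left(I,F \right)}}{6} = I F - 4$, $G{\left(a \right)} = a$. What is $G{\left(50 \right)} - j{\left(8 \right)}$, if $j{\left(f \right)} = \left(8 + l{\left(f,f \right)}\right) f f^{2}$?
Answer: $-188366$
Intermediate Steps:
$l{\left(I,F \right)} = -24 + 6 F I$ ($l{\left(I,F \right)} = 6 \left(I F - 4\right) = 6 \left(F I - 4\right) = 6 \left(-4 + F I\right) = -24 + 6 F I$)
$j{\left(f \right)} = f^{3} \left(-16 + 6 f^{2}\right)$ ($j{\left(f \right)} = \left(8 + \left(-24 + 6 f f\right)\right) f f^{2} = \left(8 + \left(-24 + 6 f^{2}\right)\right) f f^{2} = \left(-16 + 6 f^{2}\right) f f^{2} = f \left(-16 + 6 f^{2}\right) f^{2} = f^{3} \left(-16 + 6 f^{2}\right)$)
$G{\left(50 \right)} - j{\left(8 \right)} = 50 - 8^{3} \left(-16 + 6 \cdot 8^{2}\right) = 50 - 512 \left(-16 + 6 \cdot 64\right) = 50 - 512 \left(-16 + 384\right) = 50 - 512 \cdot 368 = 50 - 188416 = -188366$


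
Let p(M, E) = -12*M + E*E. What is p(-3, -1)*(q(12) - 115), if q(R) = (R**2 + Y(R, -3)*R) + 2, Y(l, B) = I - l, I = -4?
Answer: -5957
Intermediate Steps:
p(M, E) = E**2 - 12*M (p(M, E) = -12*M + E**2 = E**2 - 12*M)
Y(l, B) = -4 - l
q(R) = 2 + R**2 + R*(-4 - R) (q(R) = (R**2 + (-4 - R)*R) + 2 = (R**2 + R*(-4 - R)) + 2 = 2 + R**2 + R*(-4 - R))
p(-3, -1)*(q(12) - 115) = ((-1)**2 - 12*(-3))*((2 - 4*12) - 115) = (1 + 36)*((2 - 48) - 115) = 37*(-46 - 115) = 37*(-161) = -5957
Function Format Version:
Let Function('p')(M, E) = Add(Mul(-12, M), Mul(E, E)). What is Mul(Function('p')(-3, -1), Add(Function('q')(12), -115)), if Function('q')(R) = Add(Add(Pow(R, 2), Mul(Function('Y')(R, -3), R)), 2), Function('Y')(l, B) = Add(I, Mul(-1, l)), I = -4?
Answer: -5957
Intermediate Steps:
Function('p')(M, E) = Add(Pow(E, 2), Mul(-12, M)) (Function('p')(M, E) = Add(Mul(-12, M), Pow(E, 2)) = Add(Pow(E, 2), Mul(-12, M)))
Function('Y')(l, B) = Add(-4, Mul(-1, l))
Function('q')(R) = Add(2, Pow(R, 2), Mul(R, Add(-4, Mul(-1, R)))) (Function('q')(R) = Add(Add(Pow(R, 2), Mul(Add(-4, Mul(-1, R)), R)), 2) = Add(Add(Pow(R, 2), Mul(R, Add(-4, Mul(-1, R)))), 2) = Add(2, Pow(R, 2), Mul(R, Add(-4, Mul(-1, R)))))
Mul(Function('p')(-3, -1), Add(Function('q')(12), -115)) = Mul(Add(Pow(-1, 2), Mul(-12, -3)), Add(Add(2, Mul(-4, 12)), -115)) = Mul(Add(1, 36), Add(Add(2, -48), -115)) = Mul(37, Add(-46, -115)) = Mul(37, -161) = -5957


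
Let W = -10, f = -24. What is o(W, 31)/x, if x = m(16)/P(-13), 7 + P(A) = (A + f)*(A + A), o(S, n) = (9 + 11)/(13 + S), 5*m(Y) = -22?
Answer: -47750/33 ≈ -1447.0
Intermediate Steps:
m(Y) = -22/5 (m(Y) = (1/5)*(-22) = -22/5)
o(S, n) = 20/(13 + S)
P(A) = -7 + 2*A*(-24 + A) (P(A) = -7 + (A - 24)*(A + A) = -7 + (-24 + A)*(2*A) = -7 + 2*A*(-24 + A))
x = -22/4775 (x = -22/(5*(-7 - 48*(-13) + 2*(-13)**2)) = -22/(5*(-7 + 624 + 2*169)) = -22/(5*(-7 + 624 + 338)) = -22/5/955 = -22/5*1/955 = -22/4775 ≈ -0.0046073)
o(W, 31)/x = (20/(13 - 10))/(-22/4775) = (20/3)*(-4775/22) = -47750/33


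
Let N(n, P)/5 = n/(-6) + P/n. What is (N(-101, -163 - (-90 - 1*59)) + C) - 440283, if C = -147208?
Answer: -355968121/606 ≈ -5.8741e+5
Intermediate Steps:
N(n, P) = -5*n/6 + 5*P/n (N(n, P) = 5*(n/(-6) + P/n) = 5*(n*(-1/6) + P/n) = 5*(-n/6 + P/n) = -5*n/6 + 5*P/n)
(N(-101, -163 - (-90 - 1*59)) + C) - 440283 = ((-5/6*(-101) + 5*(-163 - (-90 - 1*59))/(-101)) - 147208) - 440283 = ((505/6 + 5*(-163 - (-90 - 59))*(-1/101)) - 147208) - 440283 = ((505/6 + 5*(-163 - 1*(-149))*(-1/101)) - 147208) - 440283 = ((505/6 + 5*(-163 + 149)*(-1/101)) - 147208) - 440283 = ((505/6 + 5*(-14)*(-1/101)) - 147208) - 440283 = ((505/6 + 70/101) - 147208) - 440283 = (51425/606 - 147208) - 440283 = -89156623/606 - 440283 = -355968121/606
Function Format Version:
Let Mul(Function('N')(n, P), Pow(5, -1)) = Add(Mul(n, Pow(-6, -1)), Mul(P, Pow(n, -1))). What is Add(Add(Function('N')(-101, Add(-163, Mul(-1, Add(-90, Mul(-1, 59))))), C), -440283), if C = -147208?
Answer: Rational(-355968121, 606) ≈ -5.8741e+5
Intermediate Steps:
Function('N')(n, P) = Add(Mul(Rational(-5, 6), n), Mul(5, P, Pow(n, -1))) (Function('N')(n, P) = Mul(5, Add(Mul(n, Pow(-6, -1)), Mul(P, Pow(n, -1)))) = Mul(5, Add(Mul(n, Rational(-1, 6)), Mul(P, Pow(n, -1)))) = Mul(5, Add(Mul(Rational(-1, 6), n), Mul(P, Pow(n, -1)))) = Add(Mul(Rational(-5, 6), n), Mul(5, P, Pow(n, -1))))
Add(Add(Function('N')(-101, Add(-163, Mul(-1, Add(-90, Mul(-1, 59))))), C), -440283) = Add(Add(Add(Mul(Rational(-5, 6), -101), Mul(5, Add(-163, Mul(-1, Add(-90, Mul(-1, 59)))), Pow(-101, -1))), -147208), -440283) = Add(Add(Add(Rational(505, 6), Mul(5, Add(-163, Mul(-1, Add(-90, -59))), Rational(-1, 101))), -147208), -440283) = Add(Add(Add(Rational(505, 6), Mul(5, Add(-163, Mul(-1, -149)), Rational(-1, 101))), -147208), -440283) = Add(Add(Add(Rational(505, 6), Mul(5, Add(-163, 149), Rational(-1, 101))), -147208), -440283) = Add(Add(Add(Rational(505, 6), Mul(5, -14, Rational(-1, 101))), -147208), -440283) = Add(Add(Add(Rational(505, 6), Rational(70, 101)), -147208), -440283) = Add(Add(Rational(51425, 606), -147208), -440283) = Add(Rational(-89156623, 606), -440283) = Rational(-355968121, 606)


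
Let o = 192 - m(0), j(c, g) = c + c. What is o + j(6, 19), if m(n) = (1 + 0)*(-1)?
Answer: 205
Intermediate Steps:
j(c, g) = 2*c
m(n) = -1 (m(n) = 1*(-1) = -1)
o = 193 (o = 192 - 1*(-1) = 192 + 1 = 193)
o + j(6, 19) = 193 + 2*6 = 193 + 12 = 205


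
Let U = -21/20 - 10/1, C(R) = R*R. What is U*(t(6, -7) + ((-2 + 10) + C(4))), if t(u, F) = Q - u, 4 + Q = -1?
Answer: -2873/20 ≈ -143.65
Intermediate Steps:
Q = -5 (Q = -4 - 1 = -5)
C(R) = R²
t(u, F) = -5 - u
U = -221/20 (U = -21*1/20 - 10*1 = -21/20 - 10 = -221/20 ≈ -11.050)
U*(t(6, -7) + ((-2 + 10) + C(4))) = -221*((-5 - 1*6) + ((-2 + 10) + 4²))/20 = -221*((-5 - 6) + (8 + 16))/20 = -221*(-11 + 24)/20 = -221/20*13 = -2873/20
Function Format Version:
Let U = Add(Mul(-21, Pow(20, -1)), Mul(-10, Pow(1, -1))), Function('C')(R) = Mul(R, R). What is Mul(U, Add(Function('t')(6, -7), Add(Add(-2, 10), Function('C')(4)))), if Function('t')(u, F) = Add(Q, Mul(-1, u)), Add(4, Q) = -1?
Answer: Rational(-2873, 20) ≈ -143.65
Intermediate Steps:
Q = -5 (Q = Add(-4, -1) = -5)
Function('C')(R) = Pow(R, 2)
Function('t')(u, F) = Add(-5, Mul(-1, u))
U = Rational(-221, 20) (U = Add(Mul(-21, Rational(1, 20)), Mul(-10, 1)) = Add(Rational(-21, 20), -10) = Rational(-221, 20) ≈ -11.050)
Mul(U, Add(Function('t')(6, -7), Add(Add(-2, 10), Function('C')(4)))) = Mul(Rational(-221, 20), Add(Add(-5, Mul(-1, 6)), Add(Add(-2, 10), Pow(4, 2)))) = Mul(Rational(-221, 20), Add(Add(-5, -6), Add(8, 16))) = Mul(Rational(-221, 20), Add(-11, 24)) = Mul(Rational(-221, 20), 13) = Rational(-2873, 20)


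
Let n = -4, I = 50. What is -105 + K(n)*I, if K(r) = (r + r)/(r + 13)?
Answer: -1345/9 ≈ -149.44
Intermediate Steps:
K(r) = 2*r/(13 + r) (K(r) = (2*r)/(13 + r) = 2*r/(13 + r))
-105 + K(n)*I = -105 + (2*(-4)/(13 - 4))*50 = -105 + (2*(-4)/9)*50 = -105 + (2*(-4)*(⅑))*50 = -105 - 8/9*50 = -105 - 400/9 = -1345/9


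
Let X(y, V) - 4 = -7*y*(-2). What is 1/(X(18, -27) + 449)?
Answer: 1/705 ≈ 0.0014184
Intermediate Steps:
X(y, V) = 4 + 14*y (X(y, V) = 4 - 7*y*(-2) = 4 - (-14)*y = 4 + 14*y)
1/(X(18, -27) + 449) = 1/((4 + 14*18) + 449) = 1/((4 + 252) + 449) = 1/(256 + 449) = 1/705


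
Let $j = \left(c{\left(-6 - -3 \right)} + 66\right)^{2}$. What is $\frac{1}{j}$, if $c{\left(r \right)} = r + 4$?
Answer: $\frac{1}{4489} \approx 0.00022277$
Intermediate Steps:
$c{\left(r \right)} = 4 + r$
$j = 4489$ ($j = \left(\left(4 - 3\right) + 66\right)^{2} = \left(1 + 66\right)^{2} = 67^{2} = 4489$)
$\frac{1}{j} = \frac{1}{4489}$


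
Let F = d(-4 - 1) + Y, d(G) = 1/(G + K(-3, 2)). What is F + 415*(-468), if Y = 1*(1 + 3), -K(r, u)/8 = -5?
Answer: -6797559/35 ≈ -1.9422e+5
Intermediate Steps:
K(r, u) = 40 (K(r, u) = -8*(-5) = 40)
d(G) = 1/(40 + G) (d(G) = 1/(G + 40) = 1/(40 + G))
Y = 4 (Y = 1*4 = 4)
F = 141/35 (F = 1/(40 + (-4 - 1)) + 4 = 1/(40 - 5) + 4 = 1/35 + 4 = 141/35 ≈ 4.0286)
F + 415*(-468) = 141/35 + 415*(-468) = 141/35 - 194220 = -6797559/35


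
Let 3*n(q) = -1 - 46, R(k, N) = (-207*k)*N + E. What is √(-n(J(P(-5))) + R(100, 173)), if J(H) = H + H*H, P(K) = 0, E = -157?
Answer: 2*I*√8057793/3 ≈ 1892.4*I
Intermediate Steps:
J(H) = H + H²
R(k, N) = -157 - 207*N*k (R(k, N) = (-207*k)*N - 157 = -207*N*k - 157 = -157 - 207*N*k)
n(q) = -47/3 (n(q) = (-1 - 46)/3 = (⅓)*(-47) = -47/3)
√(-n(J(P(-5))) + R(100, 173)) = √(-1*(-47/3) + (-157 - 207*173*100)) = √(47/3 + (-157 - 3581100)) = √(47/3 - 3581257) = √(-10743724/3) = 2*I*√8057793/3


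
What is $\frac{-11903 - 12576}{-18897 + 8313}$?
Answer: $\frac{3497}{1512} \approx 2.3128$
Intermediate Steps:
$\frac{-11903 - 12576}{-18897 + 8313} = - \frac{24479}{-10584} = \left(-24479\right) \left(- \frac{1}{10584}\right) = \frac{3497}{1512}$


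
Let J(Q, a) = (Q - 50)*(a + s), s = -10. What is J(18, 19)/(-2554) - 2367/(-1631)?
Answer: 3257523/2082787 ≈ 1.5640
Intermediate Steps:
J(Q, a) = (-50 + Q)*(-10 + a) (J(Q, a) = (Q - 50)*(a - 10) = (-50 + Q)*(-10 + a))
J(18, 19)/(-2554) - 2367/(-1631) = (500 - 50*19 - 10*18 + 18*19)/(-2554) - 2367/(-1631) = (500 - 950 - 180 + 342)*(-1/2554) - 2367*(-1/1631) = -288*(-1/2554) + 2367/1631 = 144/1277 + 2367/1631 = 3257523/2082787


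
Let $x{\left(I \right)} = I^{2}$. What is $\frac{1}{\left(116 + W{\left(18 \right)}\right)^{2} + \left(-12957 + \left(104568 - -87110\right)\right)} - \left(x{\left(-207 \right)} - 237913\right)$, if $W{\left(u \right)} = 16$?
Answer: $\frac{38260828281}{196145} \approx 1.9506 \cdot 10^{5}$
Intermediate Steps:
$\frac{1}{\left(116 + W{\left(18 \right)}\right)^{2} + \left(-12957 + \left(104568 - -87110\right)\right)} - \left(x{\left(-207 \right)} - 237913\right) = \frac{1}{\left(116 + 16\right)^{2} + \left(-12957 + \left(104568 - -87110\right)\right)} - \left(\left(-207\right)^{2} - 237913\right) = \frac{1}{132^{2} + \left(-12957 + \left(104568 + 87110\right)\right)} - \left(42849 - 237913\right) = \frac{1}{17424 + \left(-12957 + 191678\right)} - -195064 = \frac{1}{17424 + 178721} + 195064 = \frac{1}{196145} + 195064 = \frac{38260828281}{196145}$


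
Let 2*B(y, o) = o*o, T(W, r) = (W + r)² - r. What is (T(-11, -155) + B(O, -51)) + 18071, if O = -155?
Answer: 94165/2 ≈ 47083.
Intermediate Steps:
B(y, o) = o²/2 (B(y, o) = (o*o)/2 = o²/2)
(T(-11, -155) + B(O, -51)) + 18071 = (((-11 - 155)² - 1*(-155)) + (½)*(-51)²) + 18071 = (((-166)² + 155) + (½)*2601) + 18071 = ((27556 + 155) + 2601/2) + 18071 = (27711 + 2601/2) + 18071 = 58023/2 + 18071 = 94165/2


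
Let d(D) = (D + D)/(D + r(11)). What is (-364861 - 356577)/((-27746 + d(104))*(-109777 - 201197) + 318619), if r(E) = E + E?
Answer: -15150198/181189887251 ≈ -8.3615e-5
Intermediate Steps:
r(E) = 2*E
d(D) = 2*D/(22 + D) (d(D) = (D + D)/(D + 2*11) = (2*D)/(D + 22) = (2*D)/(22 + D) = 2*D/(22 + D))
(-364861 - 356577)/((-27746 + d(104))*(-109777 - 201197) + 318619) = (-364861 - 356577)/((-27746 + 2*104/(22 + 104))*(-109777 - 201197) + 318619) = -721438/((-27746 + 2*104/126)*(-310974) + 318619) = -721438/((-27746 + 2*104*(1/126))*(-310974) + 318619) = -721438/((-27746 + 104/63)*(-310974) + 318619) = -721438/(-1747894/63*(-310974) + 318619) = -721438/(181183196252/21 + 318619) = -721438/181189887251/21 = -721438*21/181189887251 = -15150198/181189887251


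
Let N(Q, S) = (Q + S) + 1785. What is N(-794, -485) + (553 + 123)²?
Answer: 457482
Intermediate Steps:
N(Q, S) = 1785 + Q + S
N(-794, -485) + (553 + 123)² = (1785 - 794 - 485) + (553 + 123)² = 506 + 676² = 506 + 456976 = 457482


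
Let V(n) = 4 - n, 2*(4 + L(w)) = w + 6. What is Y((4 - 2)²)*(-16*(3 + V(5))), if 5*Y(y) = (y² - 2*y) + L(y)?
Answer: -288/5 ≈ -57.600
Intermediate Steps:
L(w) = -1 + w/2 (L(w) = -4 + (w + 6)/2 = -4 + (6 + w)/2 = -4 + (3 + w/2) = -1 + w/2)
Y(y) = -⅕ - 3*y/10 + y²/5 (Y(y) = ((y² - 2*y) + (-1 + y/2))/5 = (-1 + y² - 3*y/2)/5 = -⅕ - 3*y/10 + y²/5)
Y((4 - 2)²)*(-16*(3 + V(5))) = (-⅕ - 3*(4 - 2)²/10 + ((4 - 2)²)²/5)*(-16*(3 + (4 - 1*5))) = (-⅕ - 3/10*2² + (2²)²/5)*(-16*(3 + (4 - 5))) = (-⅕ - 3/10*4 + (⅕)*4²)*(-16*(3 - 1)) = (-⅕ - 6/5 + (⅕)*16)*(-16*2) = (-⅕ - 6/5 + 16/5)*(-32) = (9/5)*(-32) = -288/5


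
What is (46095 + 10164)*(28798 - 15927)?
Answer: 724109589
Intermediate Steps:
(46095 + 10164)*(28798 - 15927) = 56259*12871 = 724109589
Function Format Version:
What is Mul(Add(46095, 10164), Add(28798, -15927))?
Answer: 724109589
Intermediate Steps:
Mul(Add(46095, 10164), Add(28798, -15927)) = Mul(56259, 12871) = 724109589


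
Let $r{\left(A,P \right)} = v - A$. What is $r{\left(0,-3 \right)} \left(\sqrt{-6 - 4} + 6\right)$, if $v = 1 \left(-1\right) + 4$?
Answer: $18 + 3 i \sqrt{10} \approx 18.0 + 9.4868 i$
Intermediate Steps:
$v = 3$ ($v = -1 + 4 = 3$)
$r{\left(A,P \right)} = 3 - A$
$r{\left(0,-3 \right)} \left(\sqrt{-6 - 4} + 6\right) = \left(3 - 0\right) \left(\sqrt{-6 - 4} + 6\right) = \left(3 + 0\right) \left(\sqrt{-10} + 6\right) = 3 \left(i \sqrt{10} + 6\right) = 3 \left(6 + i \sqrt{10}\right) = 18 + 3 i \sqrt{10}$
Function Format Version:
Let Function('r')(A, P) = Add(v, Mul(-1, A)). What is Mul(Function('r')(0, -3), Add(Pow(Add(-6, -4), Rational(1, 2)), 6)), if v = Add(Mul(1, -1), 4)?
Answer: Add(18, Mul(3, I, Pow(10, Rational(1, 2)))) ≈ Add(18.000, Mul(9.4868, I))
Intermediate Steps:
v = 3 (v = Add(-1, 4) = 3)
Function('r')(A, P) = Add(3, Mul(-1, A))
Mul(Function('r')(0, -3), Add(Pow(Add(-6, -4), Rational(1, 2)), 6)) = Mul(Add(3, Mul(-1, 0)), Add(Pow(Add(-6, -4), Rational(1, 2)), 6)) = Mul(Add(3, 0), Add(Pow(-10, Rational(1, 2)), 6)) = Mul(3, Add(Mul(I, Pow(10, Rational(1, 2))), 6)) = Mul(3, Add(6, Mul(I, Pow(10, Rational(1, 2))))) = Add(18, Mul(3, I, Pow(10, Rational(1, 2))))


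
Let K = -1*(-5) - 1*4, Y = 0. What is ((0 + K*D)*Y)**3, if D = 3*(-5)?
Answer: 0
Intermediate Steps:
D = -15
K = 1 (K = 5 - 4 = 1)
((0 + K*D)*Y)**3 = ((0 + 1*(-15))*0)**3 = ((0 - 15)*0)**3 = (-15*0)**3 = 0**3 = 0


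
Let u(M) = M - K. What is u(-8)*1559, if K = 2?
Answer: -15590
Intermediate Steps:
u(M) = -2 + M (u(M) = M - 1*2 = M - 2 = -2 + M)
u(-8)*1559 = (-2 - 8)*1559 = -10*1559 = -15590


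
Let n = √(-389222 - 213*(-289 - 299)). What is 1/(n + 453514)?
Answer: 226757/102837606087 - 13*I*√1562/205675212174 ≈ 2.205e-6 - 2.4981e-9*I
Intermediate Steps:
n = 13*I*√1562 (n = √(-389222 - 213*(-588)) = √(-389222 + 125244) = √(-263978) = 13*I*√1562 ≈ 513.79*I)
1/(n + 453514) = 1/(13*I*√1562 + 453514) = 1/(453514 + 13*I*√1562)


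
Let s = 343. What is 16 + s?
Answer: 359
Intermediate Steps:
16 + s = 16 + 343 = 359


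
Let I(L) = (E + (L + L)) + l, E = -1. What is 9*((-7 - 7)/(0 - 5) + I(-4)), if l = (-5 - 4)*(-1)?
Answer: 126/5 ≈ 25.200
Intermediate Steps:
l = 9 (l = -9*(-1) = 9)
I(L) = 8 + 2*L (I(L) = (-1 + (L + L)) + 9 = (-1 + 2*L) + 9 = 8 + 2*L)
9*((-7 - 7)/(0 - 5) + I(-4)) = 9*((-7 - 7)/(0 - 5) + (8 + 2*(-4))) = 9*(-14/(-5) + (8 - 8)) = 9*(-14*(-⅕) + 0) = 9*(14/5 + 0) = 9*(14/5) = 126/5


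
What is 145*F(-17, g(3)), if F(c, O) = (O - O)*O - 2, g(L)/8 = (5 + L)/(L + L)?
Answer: -290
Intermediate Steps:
g(L) = 4*(5 + L)/L (g(L) = 8*((5 + L)/(L + L)) = 8*((5 + L)/((2*L))) = 8*((5 + L)*(1/(2*L))) = 8*((5 + L)/(2*L)) = 4*(5 + L)/L)
F(c, O) = -2 (F(c, O) = 0*O - 2 = 0 - 2 = -2)
145*F(-17, g(3)) = 145*(-2) = -290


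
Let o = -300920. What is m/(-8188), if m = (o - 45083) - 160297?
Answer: 126575/2047 ≈ 61.834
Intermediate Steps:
m = -506300 (m = (-300920 - 45083) - 160297 = -346003 - 160297 = -506300)
m/(-8188) = -506300/(-8188) = -506300*(-1/8188) = 126575/2047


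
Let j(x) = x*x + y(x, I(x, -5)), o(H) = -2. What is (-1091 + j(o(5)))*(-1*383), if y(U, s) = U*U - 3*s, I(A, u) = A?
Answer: 412491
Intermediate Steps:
y(U, s) = U**2 - 3*s
j(x) = -3*x + 2*x**2 (j(x) = x*x + (x**2 - 3*x) = x**2 + (x**2 - 3*x) = -3*x + 2*x**2)
(-1091 + j(o(5)))*(-1*383) = (-1091 - 2*(-3 + 2*(-2)))*(-1*383) = (-1091 - 2*(-3 - 4))*(-383) = (-1091 - 2*(-7))*(-383) = (-1091 + 14)*(-383) = -1077*(-383) = 412491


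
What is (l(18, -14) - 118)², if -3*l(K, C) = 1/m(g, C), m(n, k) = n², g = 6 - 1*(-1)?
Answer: 300918409/21609 ≈ 13926.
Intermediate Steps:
g = 7 (g = 6 + 1 = 7)
l(K, C) = -1/147 (l(K, C) = -1/(3*(7²)) = -⅓/49 = -⅓*1/49 = -1/147)
(l(18, -14) - 118)² = (-1/147 - 118)² = (-17347/147)² = 300918409/21609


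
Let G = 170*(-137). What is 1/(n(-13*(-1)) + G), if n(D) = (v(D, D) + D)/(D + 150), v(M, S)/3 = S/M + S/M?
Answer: -163/3796251 ≈ -4.2937e-5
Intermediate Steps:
v(M, S) = 6*S/M (v(M, S) = 3*(S/M + S/M) = 3*(2*S/M) = 6*S/M)
G = -23290
n(D) = (6 + D)/(150 + D) (n(D) = (6*D/D + D)/(D + 150) = (6 + D)/(150 + D))
1/(n(-13*(-1)) + G) = 1/((6 - 13*(-1))/(150 - 13*(-1)) - 23290) = 1/((6 + 13)/(150 + 13) - 23290) = 1/(19/163 - 23290) = 1/(-3796251/163) = -163/3796251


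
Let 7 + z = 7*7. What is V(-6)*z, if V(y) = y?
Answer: -252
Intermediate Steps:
z = 42 (z = -7 + 7*7 = -7 + 49 = 42)
V(-6)*z = -6*42 = -252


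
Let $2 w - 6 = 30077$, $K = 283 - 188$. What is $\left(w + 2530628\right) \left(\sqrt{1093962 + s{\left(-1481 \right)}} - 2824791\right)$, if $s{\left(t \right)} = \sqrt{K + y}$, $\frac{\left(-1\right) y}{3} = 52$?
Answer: $- \frac{14381968585149}{2} + \frac{5091339 \sqrt{1093962 + i \sqrt{61}}}{2} \approx -7.1883 \cdot 10^{12} + 9504.6 i$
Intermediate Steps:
$y = -156$ ($y = \left(-3\right) 52 = -156$)
$K = 95$
$w = \frac{30083}{2}$ ($w = 3 + \frac{1}{2} \cdot 30077 = 3 + \frac{30077}{2} = \frac{30083}{2} \approx 15042.0$)
$s{\left(t \right)} = i \sqrt{61}$ ($s{\left(t \right)} = \sqrt{95 - 156} = \sqrt{-61} = i \sqrt{61}$)
$\left(w + 2530628\right) \left(\sqrt{1093962 + s{\left(-1481 \right)}} - 2824791\right) = \left(\frac{30083}{2} + 2530628\right) \left(\sqrt{1093962 + i \sqrt{61}} - 2824791\right) = \frac{5091339 \left(-2824791 + \sqrt{1093962 + i \sqrt{61}}\right)}{2} = - \frac{14381968585149}{2} + \frac{5091339 \sqrt{1093962 + i \sqrt{61}}}{2}$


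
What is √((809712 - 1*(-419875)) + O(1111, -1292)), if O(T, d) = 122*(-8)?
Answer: √1228611 ≈ 1108.4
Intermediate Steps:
O(T, d) = -976
√((809712 - 1*(-419875)) + O(1111, -1292)) = √((809712 - 1*(-419875)) - 976) = √((809712 + 419875) - 976) = √(1229587 - 976) = √1228611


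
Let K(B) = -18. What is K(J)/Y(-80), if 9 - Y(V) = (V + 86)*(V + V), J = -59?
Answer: -6/323 ≈ -0.018576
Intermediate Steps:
Y(V) = 9 - 2*V*(86 + V) (Y(V) = 9 - (V + 86)*(V + V) = 9 - (86 + V)*2*V = 9 - 2*V*(86 + V))
K(J)/Y(-80) = -18/(9 - 172*(-80) - 2*(-80)**2) = -18/(9 + 13760 - 2*6400) = -18/(9 + 13760 - 12800) = -18/969 = -18*1/969 = -6/323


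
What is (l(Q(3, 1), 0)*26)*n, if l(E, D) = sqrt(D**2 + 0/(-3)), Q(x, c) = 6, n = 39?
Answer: 0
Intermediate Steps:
l(E, D) = sqrt(D**2) (l(E, D) = sqrt(D**2 + 0*(-1/3)) = sqrt(D**2 + 0) = sqrt(D**2))
(l(Q(3, 1), 0)*26)*n = (sqrt(0**2)*26)*39 = (sqrt(0)*26)*39 = (0*26)*39 = 0*39 = 0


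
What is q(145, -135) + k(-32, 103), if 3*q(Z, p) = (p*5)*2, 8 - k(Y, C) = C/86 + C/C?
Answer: -38201/86 ≈ -444.20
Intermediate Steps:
k(Y, C) = 7 - C/86 (k(Y, C) = 8 - (C/86 + C/C) = 8 - (C*(1/86) + 1) = 8 - (C/86 + 1) = 8 - (1 + C/86) = 8 + (-1 - C/86) = 7 - C/86)
q(Z, p) = 10*p/3 (q(Z, p) = ((p*5)*2)/3 = ((5*p)*2)/3 = (10*p)/3 = 10*p/3)
q(145, -135) + k(-32, 103) = (10/3)*(-135) + (7 - 1/86*103) = -450 + (7 - 103/86) = -450 + 499/86 = -38201/86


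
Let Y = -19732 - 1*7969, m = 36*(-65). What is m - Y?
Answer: 25361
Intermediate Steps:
m = -2340
Y = -27701 (Y = -19732 - 7969 = -27701)
m - Y = -2340 - 1*(-27701) = -2340 + 27701 = 25361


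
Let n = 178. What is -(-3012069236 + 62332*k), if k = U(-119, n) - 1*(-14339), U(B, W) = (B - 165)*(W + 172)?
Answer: 8314091488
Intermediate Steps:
U(B, W) = (-165 + B)*(172 + W)
k = -85061 (k = (-28380 - 165*178 + 172*(-119) - 119*178) - 1*(-14339) = (-28380 - 29370 - 20468 - 21182) + 14339 = -99400 + 14339 = -85061)
-(-3012069236 + 62332*k) = -62332/(1/(-85061 - 48323)) = -62332/(1/(-133384)) = -62332/(-1/133384) = -62332*(-133384) = 8314091488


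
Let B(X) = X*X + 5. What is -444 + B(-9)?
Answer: -358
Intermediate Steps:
B(X) = 5 + X² (B(X) = X² + 5 = 5 + X²)
-444 + B(-9) = -444 + (5 + (-9)²) = -444 + (5 + 81) = -444 + 86 = -358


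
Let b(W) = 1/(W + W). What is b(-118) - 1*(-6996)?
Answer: 1651055/236 ≈ 6996.0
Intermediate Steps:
b(W) = 1/(2*W)
b(-118) - 1*(-6996) = (½)/(-118) - 1*(-6996) = (½)*(-1/118) + 6996 = -1/236 + 6996 = 1651055/236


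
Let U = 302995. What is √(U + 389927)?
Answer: √692922 ≈ 832.42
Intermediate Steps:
√(U + 389927) = √(302995 + 389927) = √692922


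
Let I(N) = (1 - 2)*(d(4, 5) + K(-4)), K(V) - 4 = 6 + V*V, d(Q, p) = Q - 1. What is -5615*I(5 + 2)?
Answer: 162835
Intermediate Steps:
d(Q, p) = -1 + Q
K(V) = 10 + V**2 (K(V) = 4 + (6 + V*V) = 4 + (6 + V**2) = 10 + V**2)
I(N) = -29 (I(N) = (1 - 2)*((-1 + 4) + (10 + (-4)**2)) = -(3 + (10 + 16)) = -(3 + 26) = -1*29 = -29)
-5615*I(5 + 2) = -5615*(-29) = 162835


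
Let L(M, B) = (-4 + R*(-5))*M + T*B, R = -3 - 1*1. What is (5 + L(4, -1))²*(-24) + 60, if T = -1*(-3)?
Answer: -104484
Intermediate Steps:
R = -4 (R = -3 - 1 = -4)
T = 3
L(M, B) = 3*B + 16*M (L(M, B) = (-4 - 4*(-5))*M + 3*B = (-4 + 20)*M + 3*B = 16*M + 3*B = 3*B + 16*M)
(5 + L(4, -1))²*(-24) + 60 = (5 + (3*(-1) + 16*4))²*(-24) + 60 = (5 + (-3 + 64))²*(-24) + 60 = (5 + 61)²*(-24) + 60 = 66²*(-24) + 60 = 4356*(-24) + 60 = -104544 + 60 = -104484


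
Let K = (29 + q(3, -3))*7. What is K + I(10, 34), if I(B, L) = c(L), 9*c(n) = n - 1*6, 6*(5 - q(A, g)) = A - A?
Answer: 2170/9 ≈ 241.11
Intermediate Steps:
q(A, g) = 5 (q(A, g) = 5 - (A - A)/6 = 5 - ⅙*0 = 5 + 0 = 5)
c(n) = -⅔ + n/9 (c(n) = (n - 1*6)/9 = (n - 6)/9 = (-6 + n)/9 = -⅔ + n/9)
I(B, L) = -⅔ + L/9
K = 238 (K = (29 + 5)*7 = 34*7 = 238)
K + I(10, 34) = 238 + (-⅔ + (⅑)*34) = 238 + (-⅔ + 34/9) = 238 + 28/9 = 2170/9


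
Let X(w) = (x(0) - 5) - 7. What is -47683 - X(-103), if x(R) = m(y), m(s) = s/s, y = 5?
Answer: -47672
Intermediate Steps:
m(s) = 1
x(R) = 1
X(w) = -11 (X(w) = (1 - 5) - 7 = -4 - 7 = -11)
-47683 - X(-103) = -47683 - 1*(-11) = -47683 + 11 = -47672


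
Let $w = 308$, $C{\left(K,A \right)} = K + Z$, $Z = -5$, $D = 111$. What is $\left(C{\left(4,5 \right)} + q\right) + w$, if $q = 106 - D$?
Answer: $302$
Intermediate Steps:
$C{\left(K,A \right)} = -5 + K$ ($C{\left(K,A \right)} = K - 5 = -5 + K$)
$q = -5$ ($q = 106 - 111 = -5$)
$\left(C{\left(4,5 \right)} + q\right) + w = \left(\left(-5 + 4\right) - 5\right) + 308 = \left(-1 - 5\right) + 308 = -6 + 308 = 302$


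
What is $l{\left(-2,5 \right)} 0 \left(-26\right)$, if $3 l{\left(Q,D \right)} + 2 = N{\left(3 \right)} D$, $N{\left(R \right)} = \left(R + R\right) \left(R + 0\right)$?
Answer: $0$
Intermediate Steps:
$N{\left(R \right)} = 2 R^{2}$ ($N{\left(R \right)} = 2 R R = 2 R^{2}$)
$l{\left(Q,D \right)} = - \frac{2}{3} + 6 D$ ($l{\left(Q,D \right)} = - \frac{2}{3} + \frac{2 \cdot 3^{2} D}{3} = - \frac{2}{3} + \frac{2 \cdot 9 D}{3} = - \frac{2}{3} + \frac{18 D}{3} = - \frac{2}{3} + 6 D$)
$l{\left(-2,5 \right)} 0 \left(-26\right) = \left(- \frac{2}{3} + 6 \cdot 5\right) 0 \left(-26\right) = \left(- \frac{2}{3} + 30\right) 0 \left(-26\right) = \frac{88}{3} \cdot 0 \left(-26\right) = 0 \left(-26\right) = 0$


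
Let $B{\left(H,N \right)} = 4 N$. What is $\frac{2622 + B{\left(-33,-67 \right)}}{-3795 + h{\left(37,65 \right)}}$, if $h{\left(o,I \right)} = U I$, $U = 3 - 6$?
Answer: $- \frac{1177}{1995} \approx -0.58998$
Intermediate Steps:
$U = -3$ ($U = 3 - 6 = -3$)
$h{\left(o,I \right)} = - 3 I$
$\frac{2622 + B{\left(-33,-67 \right)}}{-3795 + h{\left(37,65 \right)}} = \frac{2622 + 4 \left(-67\right)}{-3795 - 195} = \frac{2622 - 268}{-3795 - 195} = \frac{2354}{-3990} = 2354 \left(- \frac{1}{3990}\right) = - \frac{1177}{1995}$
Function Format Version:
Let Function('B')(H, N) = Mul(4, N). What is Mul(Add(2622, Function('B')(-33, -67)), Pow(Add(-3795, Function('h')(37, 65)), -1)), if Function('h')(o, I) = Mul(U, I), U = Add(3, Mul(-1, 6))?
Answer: Rational(-1177, 1995) ≈ -0.58998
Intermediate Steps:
U = -3 (U = Add(3, -6) = -3)
Function('h')(o, I) = Mul(-3, I)
Mul(Add(2622, Function('B')(-33, -67)), Pow(Add(-3795, Function('h')(37, 65)), -1)) = Mul(Add(2622, Mul(4, -67)), Pow(Add(-3795, Mul(-3, 65)), -1)) = Mul(Add(2622, -268), Pow(Add(-3795, -195), -1)) = Mul(2354, Pow(-3990, -1)) = Mul(2354, Rational(-1, 3990)) = Rational(-1177, 1995)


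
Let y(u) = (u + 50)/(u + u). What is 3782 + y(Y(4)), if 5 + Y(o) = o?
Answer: 7515/2 ≈ 3757.5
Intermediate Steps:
Y(o) = -5 + o
y(u) = (50 + u)/(2*u) (y(u) = (50 + u)/((2*u)) = (50 + u)*(1/(2*u)) = (50 + u)/(2*u))
3782 + y(Y(4)) = 3782 + (50 + (-5 + 4))/(2*(-5 + 4)) = 3782 + (½)*(50 - 1)/(-1) = 3782 + (½)*(-1)*49 = 3782 - 49/2 = 7515/2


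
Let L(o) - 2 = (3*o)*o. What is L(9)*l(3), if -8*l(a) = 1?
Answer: -245/8 ≈ -30.625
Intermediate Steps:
L(o) = 2 + 3*o**2 (L(o) = 2 + (3*o)*o = 2 + 3*o**2)
l(a) = -1/8 (l(a) = -1/8*1 = -1/8)
L(9)*l(3) = (2 + 3*9**2)*(-1/8) = (2 + 3*81)*(-1/8) = (2 + 243)*(-1/8) = 245*(-1/8) = -245/8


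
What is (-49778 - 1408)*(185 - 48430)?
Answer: 2469468570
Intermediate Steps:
(-49778 - 1408)*(185 - 48430) = -51186*(-48245) = 2469468570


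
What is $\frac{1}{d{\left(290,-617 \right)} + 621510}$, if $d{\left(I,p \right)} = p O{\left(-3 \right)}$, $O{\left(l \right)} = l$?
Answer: $\frac{1}{623361} \approx 1.6042 \cdot 10^{-6}$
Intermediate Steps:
$d{\left(I,p \right)} = - 3 p$ ($d{\left(I,p \right)} = p \left(-3\right) = - 3 p$)
$\frac{1}{d{\left(290,-617 \right)} + 621510} = \frac{1}{\left(-3\right) \left(-617\right) + 621510} = \frac{1}{1851 + 621510} = \frac{1}{623361}$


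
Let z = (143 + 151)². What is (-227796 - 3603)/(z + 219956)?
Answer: -231399/306392 ≈ -0.75524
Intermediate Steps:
z = 86436 (z = 294² = 86436)
(-227796 - 3603)/(z + 219956) = (-227796 - 3603)/(86436 + 219956) = -231399/306392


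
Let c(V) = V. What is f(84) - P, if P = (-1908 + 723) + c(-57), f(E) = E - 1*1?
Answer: 1325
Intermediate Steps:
f(E) = -1 + E (f(E) = E - 1 = -1 + E)
P = -1242 (P = (-1908 + 723) - 57 = -1185 - 57 = -1242)
f(84) - P = (-1 + 84) - 1*(-1242) = 83 + 1242 = 1325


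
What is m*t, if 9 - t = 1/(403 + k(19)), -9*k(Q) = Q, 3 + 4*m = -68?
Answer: -2304873/14432 ≈ -159.71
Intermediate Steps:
m = -71/4 (m = -¾ + (¼)*(-68) = -¾ - 17 = -71/4 ≈ -17.750)
k(Q) = -Q/9
t = 32463/3608 (t = 9 - 1/(403 - ⅑*19) = 9 - 1/(403 - 19/9) = 9 - 1/3608/9 = 9 - 1*9/3608 = 9 - 9/3608 = 32463/3608 ≈ 8.9975)
m*t = -71/4*32463/3608 = -2304873/14432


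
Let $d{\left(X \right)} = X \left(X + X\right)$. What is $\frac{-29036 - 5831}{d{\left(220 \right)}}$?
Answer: $- \frac{34867}{96800} \approx -0.3602$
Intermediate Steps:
$d{\left(X \right)} = 2 X^{2}$ ($d{\left(X \right)} = X 2 X = 2 X^{2}$)
$\frac{-29036 - 5831}{d{\left(220 \right)}} = \frac{-29036 - 5831}{2 \cdot 220^{2}} = - \frac{34867}{2 \cdot 48400} = - \frac{34867}{96800}$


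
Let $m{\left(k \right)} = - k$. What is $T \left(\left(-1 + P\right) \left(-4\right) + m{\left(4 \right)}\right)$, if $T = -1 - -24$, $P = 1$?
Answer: $-92$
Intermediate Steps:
$T = 23$ ($T = -1 + 24 = 23$)
$T \left(\left(-1 + P\right) \left(-4\right) + m{\left(4 \right)}\right) = 23 \left(\left(-1 + 1\right) \left(-4\right) - 4\right) = 23 \left(0 \left(-4\right) - 4\right) = 23 \left(0 - 4\right) = 23 \left(-4\right) = -92$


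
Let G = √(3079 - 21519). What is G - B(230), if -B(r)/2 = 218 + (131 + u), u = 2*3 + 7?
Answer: 724 + 2*I*√4610 ≈ 724.0 + 135.79*I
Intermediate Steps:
G = 2*I*√4610 (G = √(-18440) = 2*I*√4610 ≈ 135.79*I)
u = 13 (u = 6 + 7 = 13)
B(r) = -724 (B(r) = -2*(218 + (131 + 13)) = -2*(218 + 144) = -2*362 = -724)
G - B(230) = 2*I*√4610 - 1*(-724) = 2*I*√4610 + 724 = 724 + 2*I*√4610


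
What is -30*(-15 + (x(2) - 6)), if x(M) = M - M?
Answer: 630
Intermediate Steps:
x(M) = 0
-30*(-15 + (x(2) - 6)) = -30*(-15 + (0 - 6)) = -30*(-15 - 6) = -30*(-21) = 630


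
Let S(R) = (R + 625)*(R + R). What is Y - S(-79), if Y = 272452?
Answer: 358720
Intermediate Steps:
S(R) = 2*R*(625 + R) (S(R) = (625 + R)*(2*R) = 2*R*(625 + R))
Y - S(-79) = 272452 - 2*(-79)*(625 - 79) = 272452 - 2*(-79)*546 = 272452 - 1*(-86268) = 272452 + 86268 = 358720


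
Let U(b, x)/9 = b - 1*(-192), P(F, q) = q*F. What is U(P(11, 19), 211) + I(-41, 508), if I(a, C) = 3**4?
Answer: 3690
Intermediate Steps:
P(F, q) = F*q
I(a, C) = 81
U(b, x) = 1728 + 9*b (U(b, x) = 9*(b - 1*(-192)) = 9*(b + 192) = 9*(192 + b) = 1728 + 9*b)
U(P(11, 19), 211) + I(-41, 508) = (1728 + 9*(11*19)) + 81 = (1728 + 9*209) + 81 = (1728 + 1881) + 81 = 3609 + 81 = 3690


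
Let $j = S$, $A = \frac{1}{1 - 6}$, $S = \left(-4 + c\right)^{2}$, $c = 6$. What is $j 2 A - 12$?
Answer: $- \frac{68}{5} \approx -13.6$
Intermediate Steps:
$S = 4$ ($S = \left(-4 + 6\right)^{2} = 2^{2} = 4$)
$A = - \frac{1}{5}$ ($A = \frac{1}{-5} = - \frac{1}{5} \approx -0.2$)
$j = 4$
$j 2 A - 12 = 4 \cdot 2 \left(- \frac{1}{5}\right) - 12 = 4 \left(- \frac{2}{5}\right) - 12 = - \frac{8}{5} - 12 = - \frac{68}{5}$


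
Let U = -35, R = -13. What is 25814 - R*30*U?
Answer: 12164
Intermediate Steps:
25814 - R*30*U = 25814 - (-13*30)*(-35) = 25814 - (-390)*(-35) = 25814 - 1*13650 = 25814 - 13650 = 12164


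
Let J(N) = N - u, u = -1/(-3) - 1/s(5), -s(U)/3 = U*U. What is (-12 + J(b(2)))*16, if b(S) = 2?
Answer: -12416/75 ≈ -165.55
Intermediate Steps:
s(U) = -3*U² (s(U) = -3*U*U = -3*U²)
u = 26/75 (u = -1/(-3) - 1/((-3*5²)) = -1*(-⅓) - 1/((-3*25)) = ⅓ - 1/(-75) = ⅓ - 1*(-1/75) = ⅓ + 1/75 = 26/75 ≈ 0.34667)
J(N) = -26/75 + N (J(N) = N - 1*26/75 = N - 26/75 = -26/75 + N)
(-12 + J(b(2)))*16 = (-12 + (-26/75 + 2))*16 = (-12 + 124/75)*16 = -776/75*16 = -12416/75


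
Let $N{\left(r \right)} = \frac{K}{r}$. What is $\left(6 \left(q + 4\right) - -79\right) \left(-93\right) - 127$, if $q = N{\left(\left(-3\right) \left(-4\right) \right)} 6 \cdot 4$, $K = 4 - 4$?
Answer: $-9706$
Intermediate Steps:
$K = 0$ ($K = 4 - 4 = 0$)
$N{\left(r \right)} = 0$ ($N{\left(r \right)} = \frac{0}{r} = 0$)
$q = 0$ ($q = 0 \cdot 6 \cdot 4 = 0 \cdot 4 = 0$)
$\left(6 \left(q + 4\right) - -79\right) \left(-93\right) - 127 = \left(6 \left(0 + 4\right) - -79\right) \left(-93\right) - 127 = \left(6 \cdot 4 + 79\right) \left(-93\right) - 127 = \left(24 + 79\right) \left(-93\right) - 127 = 103 \left(-93\right) - 127 = -9579 - 127 = -9706$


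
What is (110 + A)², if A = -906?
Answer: 633616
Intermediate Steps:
(110 + A)² = (110 - 906)² = (-796)² = 633616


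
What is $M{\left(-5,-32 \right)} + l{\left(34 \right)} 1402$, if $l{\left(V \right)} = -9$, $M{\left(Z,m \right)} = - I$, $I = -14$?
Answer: $-12604$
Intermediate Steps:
$M{\left(Z,m \right)} = 14$ ($M{\left(Z,m \right)} = \left(-1\right) \left(-14\right) = 14$)
$M{\left(-5,-32 \right)} + l{\left(34 \right)} 1402 = 14 - 12618 = -12604$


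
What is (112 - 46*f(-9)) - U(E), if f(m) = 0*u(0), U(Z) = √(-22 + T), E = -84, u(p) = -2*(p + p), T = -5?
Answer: 112 - 3*I*√3 ≈ 112.0 - 5.1962*I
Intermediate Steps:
u(p) = -4*p
U(Z) = 3*I*√3 (U(Z) = √(-22 - 5) = √(-27) = 3*I*√3)
f(m) = 0 (f(m) = 0*(-4*0) = 0*0 = 0)
(112 - 46*f(-9)) - U(E) = (112 - 46*0) - 3*I*√3 = (112 + 0) - 3*I*√3 = 112 - 3*I*√3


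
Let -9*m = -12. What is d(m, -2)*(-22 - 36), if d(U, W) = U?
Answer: -232/3 ≈ -77.333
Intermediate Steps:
m = 4/3 (m = -⅑*(-12) = 4/3 ≈ 1.3333)
d(m, -2)*(-22 - 36) = 4*(-22 - 36)/3 = (4/3)*(-58) = -232/3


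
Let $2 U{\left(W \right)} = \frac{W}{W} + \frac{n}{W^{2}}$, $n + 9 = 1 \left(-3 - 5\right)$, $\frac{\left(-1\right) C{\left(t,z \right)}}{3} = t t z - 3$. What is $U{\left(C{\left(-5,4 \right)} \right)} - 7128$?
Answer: $- \frac{603563836}{84681} \approx -7127.5$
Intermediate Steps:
$C{\left(t,z \right)} = 9 - 3 z t^{2}$ ($C{\left(t,z \right)} = - 3 \left(t t z - 3\right) = - 3 \left(t^{2} z - 3\right) = - 3 \left(z t^{2} - 3\right) = - 3 \left(-3 + z t^{2}\right) = 9 - 3 z t^{2}$)
$n = -17$ ($n = -9 + 1 \left(-3 - 5\right) = -9 + 1 \left(-8\right) = -9 - 8 = -17$)
$U{\left(W \right)} = \frac{1}{2} - \frac{17}{2 W^{2}}$ ($U{\left(W \right)} = \frac{\frac{W}{W} - \frac{17}{W^{2}}}{2} = \frac{1 - \frac{17}{W^{2}}}{2} = \frac{1}{2} - \frac{17}{2 W^{2}}$)
$U{\left(C{\left(-5,4 \right)} \right)} - 7128 = \frac{-17 + \left(9 - 12 \left(-5\right)^{2}\right)^{2}}{2 \left(9 - 12 \left(-5\right)^{2}\right)^{2}} - 7128 = \frac{-17 + \left(9 - 12 \cdot 25\right)^{2}}{2 \left(9 - 12 \cdot 25\right)^{2}} - 7128 = \frac{-17 + \left(9 - 300\right)^{2}}{2 \left(9 - 300\right)^{2}} - 7128 = \frac{-17 + \left(-291\right)^{2}}{2 \cdot 84681} - 7128 = \frac{1}{2} \cdot \frac{1}{84681} \left(-17 + 84681\right) - 7128 = \frac{1}{2} \cdot \frac{1}{84681} \cdot 84664 - 7128 = \frac{42332}{84681} - 7128 = - \frac{603563836}{84681}$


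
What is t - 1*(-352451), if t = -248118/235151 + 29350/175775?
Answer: 582722222614747/1653346681 ≈ 3.5245e+5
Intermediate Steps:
t = -1468450384/1653346681 (t = -248118*1/235151 + 29350*(1/175775) = -248118/235151 + 1174/7031 = -1468450384/1653346681 ≈ -0.88817)
t - 1*(-352451) = -1468450384/1653346681 - 1*(-352451) = -1468450384/1653346681 + 352451 = 582722222614747/1653346681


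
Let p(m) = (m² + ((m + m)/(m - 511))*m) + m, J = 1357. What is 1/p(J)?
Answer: 423/781348387 ≈ 5.4137e-7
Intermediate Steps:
p(m) = m + m² + 2*m²/(-511 + m) (p(m) = (m² + ((2*m)/(-511 + m))*m) + m = (m² + (2*m/(-511 + m))*m) + m = (m² + 2*m²/(-511 + m)) + m = m + m² + 2*m²/(-511 + m))
1/p(J) = 1/(1357*(-511 + 1357² - 508*1357)/(-511 + 1357)) = 1/(1357*(-511 + 1841449 - 689356)/846) = 1/(1357*(1/846)*1151582) = 1/(781348387/423) = 423/781348387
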